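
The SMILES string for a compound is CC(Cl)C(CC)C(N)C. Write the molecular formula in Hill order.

C7H16ClN

Atom tally by fragment:
  CH3 → C:1 H:3
  CH(Cl) → C:1 H:1 Cl:1
  CH(C2H5) → C:3 H:6
  CH(NH2) → C:1 H:3 N:1
  CH3 → C:1 H:3
Element totals:
  C: 7
  H: 16
  Cl: 1
  N: 1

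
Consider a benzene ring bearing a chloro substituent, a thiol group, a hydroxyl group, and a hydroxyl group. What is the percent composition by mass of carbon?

40.80%

Atom tally by fragment:
  benzene ring core → C:6 H:6
  (− 4 ring H displaced by substituents)
  + Cl → Cl:1
  + SH → S:1 H:1
  + OH → O:1 H:1
  + OH → O:1 H:1
Element totals:
  C: 6
  H: 5
  Cl: 1
  O: 2
  S: 1
Molecular formula: C6H5ClO2S.
Molar mass = 176.614 g/mol.
Mass from C: 6 × 12.011 = 72.066 g/mol.
%C = 72.066 / 176.614 × 100 = 40.80%.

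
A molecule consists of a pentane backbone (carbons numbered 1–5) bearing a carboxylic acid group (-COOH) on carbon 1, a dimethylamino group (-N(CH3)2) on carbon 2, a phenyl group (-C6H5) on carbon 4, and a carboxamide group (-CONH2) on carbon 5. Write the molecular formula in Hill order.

Atom tally by fragment:
  HOOCCH2 → C:2 H:3 O:2
  CH(N(CH3)2) → C:3 H:7 N:1
  CH2 → C:1 H:2
  CH(C6H5) → C:7 H:6
  CH2CONH2 → C:2 H:4 O:1 N:1
Element totals:
  C: 15
  H: 22
  N: 2
  O: 3

C15H22N2O3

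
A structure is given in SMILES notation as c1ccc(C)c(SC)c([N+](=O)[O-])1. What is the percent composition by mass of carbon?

Atom tally by fragment:
  benzene ring core → C:6 H:6
  (− 3 ring H displaced by substituents)
  + CH3 → C:1 H:3
  + SCH3 → C:1 H:3 S:1
  + NO2 → N:1 O:2
Element totals:
  C: 8
  H: 9
  N: 1
  O: 2
  S: 1
Molecular formula: C8H9NO2S.
Molar mass = 183.225 g/mol.
Mass from C: 8 × 12.011 = 96.088 g/mol.
%C = 96.088 / 183.225 × 100 = 52.44%.

52.44%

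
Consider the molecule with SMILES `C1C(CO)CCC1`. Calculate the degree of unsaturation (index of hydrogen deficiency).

Atom tally by fragment:
  cyclopentane ring core → C:5 H:10
  (− 1 ring H displaced by substituents)
  + CH2OH → C:1 H:3 O:1
Element totals:
  C: 6
  H: 12
  O: 1
Molecular formula: C6H12O.
DoU = (2C + 2 + N − H − X) / 2 = (2·6 + 2 + 0 − 12 − 0) / 2 = 1.

1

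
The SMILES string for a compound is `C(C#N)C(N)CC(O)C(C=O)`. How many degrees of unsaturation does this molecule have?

3

Atom tally by fragment:
  NCCH2 → C:2 H:2 N:1
  CH(NH2) → C:1 H:3 N:1
  CH2 → C:1 H:2
  CH(OH) → C:1 H:2 O:1
  CH2CHO → C:2 H:3 O:1
Element totals:
  C: 7
  H: 12
  N: 2
  O: 2
Molecular formula: C7H12N2O2.
DoU = (2C + 2 + N − H − X) / 2 = (2·7 + 2 + 2 − 12 − 0) / 2 = 3.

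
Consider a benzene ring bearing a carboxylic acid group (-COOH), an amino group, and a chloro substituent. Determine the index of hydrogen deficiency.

5

Atom tally by fragment:
  benzene ring core → C:6 H:6
  (− 3 ring H displaced by substituents)
  + COOH → C:1 H:1 O:2
  + NH2 → N:1 H:2
  + Cl → Cl:1
Element totals:
  C: 7
  H: 6
  Cl: 1
  N: 1
  O: 2
Molecular formula: C7H6ClNO2.
DoU = (2C + 2 + N − H − X) / 2 = (2·7 + 2 + 1 − 6 − 1) / 2 = 5.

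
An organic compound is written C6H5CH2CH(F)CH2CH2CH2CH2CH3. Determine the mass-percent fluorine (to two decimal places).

9.78%

Element totals:
  C: 13
  H: 19
  F: 1
Molecular formula: C13H19F.
Molar mass = 194.293 g/mol.
Mass from F: 1 × 18.998 = 18.998 g/mol.
%F = 18.998 / 194.293 × 100 = 9.78%.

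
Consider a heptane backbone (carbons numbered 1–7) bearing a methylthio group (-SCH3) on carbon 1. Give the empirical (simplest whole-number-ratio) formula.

C8H18S

Atom tally by fragment:
  CH3SCH2 → C:2 H:5 S:1
  CH2 → C:1 H:2
  CH2 → C:1 H:2
  CH2 → C:1 H:2
  CH2 → C:1 H:2
  CH2 → C:1 H:2
  CH3 → C:1 H:3
Element totals:
  C: 8
  H: 18
  S: 1
Molecular formula: C8H18S.
gcd of subscripts (8, 18, 1) = 1, so the empirical formula equals the molecular formula.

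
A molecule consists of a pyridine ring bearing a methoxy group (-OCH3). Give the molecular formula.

Atom tally by fragment:
  pyridine ring core → C:5 H:5 N:1
  (− 1 ring H displaced by substituents)
  + OCH3 → C:1 H:3 O:1
Element totals:
  C: 6
  H: 7
  N: 1
  O: 1

C6H7NO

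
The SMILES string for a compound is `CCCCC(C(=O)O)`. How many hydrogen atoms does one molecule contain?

12

Atom tally by fragment:
  CH3 → C:1 H:3
  CH2 → C:1 H:2
  CH2 → C:1 H:2
  CH2 → C:1 H:2
  CH2COOH → C:2 H:3 O:2
Element totals:
  C: 6
  H: 12
  O: 2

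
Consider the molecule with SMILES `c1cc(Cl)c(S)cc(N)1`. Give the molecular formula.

Atom tally by fragment:
  benzene ring core → C:6 H:6
  (− 3 ring H displaced by substituents)
  + Cl → Cl:1
  + SH → S:1 H:1
  + NH2 → N:1 H:2
Element totals:
  C: 6
  H: 6
  Cl: 1
  N: 1
  S: 1

C6H6ClNS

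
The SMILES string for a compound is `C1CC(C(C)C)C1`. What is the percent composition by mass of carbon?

85.63%

Atom tally by fragment:
  cyclobutane ring core → C:4 H:8
  (− 1 ring H displaced by substituents)
  + CH(CH3)2 → C:3 H:7
Element totals:
  C: 7
  H: 14
Molecular formula: C7H14.
Molar mass = 98.189 g/mol.
Mass from C: 7 × 12.011 = 84.077 g/mol.
%C = 84.077 / 98.189 × 100 = 85.63%.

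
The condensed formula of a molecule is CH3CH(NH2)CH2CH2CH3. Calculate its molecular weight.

87.17 g/mol

Atom tally by fragment:
  CH3 → C:1 H:3
  CH(NH2) → C:1 H:3 N:1
  CH2 → C:1 H:2
  CH2 → C:1 H:2
  CH3 → C:1 H:3
Element totals:
  C: 5
  H: 13
  N: 1
Molecular formula: C5H13N.
  M = 5(12.011) + 13(1.008) + 14.007
    = 60.055 + 13.104 + 14.007 = 87.166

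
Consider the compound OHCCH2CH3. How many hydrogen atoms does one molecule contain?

Element totals:
  C: 3
  H: 6
  O: 1

6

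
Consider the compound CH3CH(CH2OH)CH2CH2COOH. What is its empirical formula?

C2H4O

Atom tally by fragment:
  CH3 → C:1 H:3
  CH(CH2OH) → C:2 H:4 O:1
  CH2 → C:1 H:2
  CH2COOH → C:2 H:3 O:2
Element totals:
  C: 6
  H: 12
  O: 3
Molecular formula: C6H12O3.
gcd of subscripts = 3; dividing each by 3:
  C: 6/3 = 2
  H: 12/3 = 4
  O: 3/3 = 1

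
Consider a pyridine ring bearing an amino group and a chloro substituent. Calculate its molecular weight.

128.56 g/mol

Atom tally by fragment:
  pyridine ring core → C:5 H:5 N:1
  (− 2 ring H displaced by substituents)
  + NH2 → N:1 H:2
  + Cl → Cl:1
Element totals:
  C: 5
  H: 5
  Cl: 1
  N: 2
Molecular formula: C5H5ClN2.
  M = 5(12.011) + 5(1.008) + 35.45 + 2(14.007)
    = 60.055 + 5.040 + 35.450 + 28.014 = 128.559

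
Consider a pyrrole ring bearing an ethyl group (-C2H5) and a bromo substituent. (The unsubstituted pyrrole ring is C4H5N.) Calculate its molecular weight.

Atom tally by fragment:
  pyrrole ring core → C:4 H:5 N:1
  (− 2 ring H displaced by substituents)
  + C2H5 → C:2 H:5
  + Br → Br:1
Element totals:
  C: 6
  H: 8
  Br: 1
  N: 1
Molecular formula: C6H8BrN.
  M = 6(12.011) + 8(1.008) + 79.904 + 14.007
    = 72.066 + 8.064 + 79.904 + 14.007 = 174.041

174.04 g/mol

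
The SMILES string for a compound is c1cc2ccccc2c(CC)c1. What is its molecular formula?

Atom tally by fragment:
  naphthalene ring system core → C:10 H:8
  (− 1 ring H displaced by substituents)
  + C2H5 → C:2 H:5
Element totals:
  C: 12
  H: 12

C12H12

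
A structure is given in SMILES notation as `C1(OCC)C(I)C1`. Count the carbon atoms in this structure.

5

Atom tally by fragment:
  cyclopropane ring core → C:3 H:6
  (− 2 ring H displaced by substituents)
  + OC2H5 → C:2 H:5 O:1
  + I → I:1
Element totals:
  C: 5
  H: 9
  I: 1
  O: 1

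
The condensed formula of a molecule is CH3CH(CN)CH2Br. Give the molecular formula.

Element totals:
  C: 4
  H: 6
  Br: 1
  N: 1

C4H6BrN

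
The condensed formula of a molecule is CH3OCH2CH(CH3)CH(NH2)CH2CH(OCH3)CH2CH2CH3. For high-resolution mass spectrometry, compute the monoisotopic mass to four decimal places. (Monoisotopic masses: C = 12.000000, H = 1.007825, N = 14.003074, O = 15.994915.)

203.1885

Atom tally by fragment:
  CH3OCH2 → C:2 H:5 O:1
  CH(CH3) → C:2 H:4
  CH(NH2) → C:1 H:3 N:1
  CH2 → C:1 H:2
  CH(OCH3) → C:2 H:4 O:1
  CH2 → C:1 H:2
  CH2 → C:1 H:2
  CH3 → C:1 H:3
Element totals:
  C: 11
  H: 25
  N: 1
  O: 2
Molecular formula: C11H25NO2.
  M = 11(12.0) + 25(1.007825) + 14.003074 + 2(15.994915)
    = 132.000000 + 25.195625 + 14.003074 + 31.989830 = 203.188529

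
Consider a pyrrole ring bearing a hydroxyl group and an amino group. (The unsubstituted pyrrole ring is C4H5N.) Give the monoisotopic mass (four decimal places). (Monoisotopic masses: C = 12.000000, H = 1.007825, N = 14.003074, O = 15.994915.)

98.0480

Atom tally by fragment:
  pyrrole ring core → C:4 H:5 N:1
  (− 2 ring H displaced by substituents)
  + OH → O:1 H:1
  + NH2 → N:1 H:2
Element totals:
  C: 4
  H: 6
  N: 2
  O: 1
Molecular formula: C4H6N2O.
  M = 4(12.0) + 6(1.007825) + 2(14.003074) + 15.994915
    = 48.000000 + 6.046950 + 28.006148 + 15.994915 = 98.048013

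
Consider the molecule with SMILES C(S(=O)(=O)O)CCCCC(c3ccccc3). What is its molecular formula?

C12H18O3S

Atom tally by fragment:
  HO3SCH2 → C:1 H:3 S:1 O:3
  CH2 → C:1 H:2
  CH2 → C:1 H:2
  CH2 → C:1 H:2
  CH2 → C:1 H:2
  CH2C6H5 → C:7 H:7
Element totals:
  C: 12
  H: 18
  O: 3
  S: 1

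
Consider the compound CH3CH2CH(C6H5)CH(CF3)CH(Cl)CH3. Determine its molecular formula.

Atom tally by fragment:
  CH3 → C:1 H:3
  CH2 → C:1 H:2
  CH(C6H5) → C:7 H:6
  CH(CF3) → C:2 H:1 F:3
  CH(Cl) → C:1 H:1 Cl:1
  CH3 → C:1 H:3
Element totals:
  C: 13
  H: 16
  Cl: 1
  F: 3

C13H16ClF3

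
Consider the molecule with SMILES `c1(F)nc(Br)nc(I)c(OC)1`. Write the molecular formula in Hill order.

Atom tally by fragment:
  pyrimidine ring core → C:4 H:4 N:2
  (− 4 ring H displaced by substituents)
  + F → F:1
  + Br → Br:1
  + I → I:1
  + OCH3 → C:1 H:3 O:1
Element totals:
  C: 5
  H: 3
  Br: 1
  F: 1
  I: 1
  N: 2
  O: 1

C5H3BrFIN2O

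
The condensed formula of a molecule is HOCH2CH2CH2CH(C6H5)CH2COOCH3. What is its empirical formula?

C13H18O3

Atom tally by fragment:
  HOCH2CH2 → C:2 H:5 O:1
  CH2 → C:1 H:2
  CH(C6H5) → C:7 H:6
  CH2COOCH3 → C:3 H:5 O:2
Element totals:
  C: 13
  H: 18
  O: 3
Molecular formula: C13H18O3.
gcd of subscripts (13, 18, 3) = 1, so the empirical formula equals the molecular formula.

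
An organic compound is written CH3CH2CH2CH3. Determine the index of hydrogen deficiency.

0

Atom tally by fragment:
  CH3 → C:1 H:3
  CH2 → C:1 H:2
  CH2 → C:1 H:2
  CH3 → C:1 H:3
Element totals:
  C: 4
  H: 10
Molecular formula: C4H10.
DoU = (2C + 2 + N − H − X) / 2 = (2·4 + 2 + 0 − 10 − 0) / 2 = 0.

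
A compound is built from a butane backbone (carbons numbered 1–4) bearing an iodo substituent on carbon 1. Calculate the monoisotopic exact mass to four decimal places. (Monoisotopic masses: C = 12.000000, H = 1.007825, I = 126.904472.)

Atom tally by fragment:
  ICH2 → C:1 H:2 I:1
  CH2 → C:1 H:2
  CH2 → C:1 H:2
  CH3 → C:1 H:3
Element totals:
  C: 4
  H: 9
  I: 1
Molecular formula: C4H9I.
  M = 4(12.0) + 9(1.007825) + 126.904472
    = 48.000000 + 9.070425 + 126.904472 = 183.974897

183.9749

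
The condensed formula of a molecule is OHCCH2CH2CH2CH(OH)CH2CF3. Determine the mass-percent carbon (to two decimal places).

Atom tally by fragment:
  OHCCH2 → C:2 H:3 O:1
  CH2 → C:1 H:2
  CH2 → C:1 H:2
  CH(OH) → C:1 H:2 O:1
  CH2CF3 → C:2 H:2 F:3
Element totals:
  C: 7
  H: 11
  F: 3
  O: 2
Molecular formula: C7H11F3O2.
Molar mass = 184.157 g/mol.
Mass from C: 7 × 12.011 = 84.077 g/mol.
%C = 84.077 / 184.157 × 100 = 45.66%.

45.66%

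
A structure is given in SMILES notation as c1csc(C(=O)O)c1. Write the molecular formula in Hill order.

C5H4O2S

Atom tally by fragment:
  thiophene ring core → C:4 H:4 S:1
  (− 1 ring H displaced by substituents)
  + COOH → C:1 H:1 O:2
Element totals:
  C: 5
  H: 4
  O: 2
  S: 1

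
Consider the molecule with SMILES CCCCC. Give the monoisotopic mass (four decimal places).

72.0939

Atom tally by fragment:
  CH3 → C:1 H:3
  CH2 → C:1 H:2
  CH2 → C:1 H:2
  CH2 → C:1 H:2
  CH3 → C:1 H:3
Element totals:
  C: 5
  H: 12
Molecular formula: C5H12.
  M = 5(12.0) + 12(1.007825)
    = 60.000000 + 12.093900 = 72.093900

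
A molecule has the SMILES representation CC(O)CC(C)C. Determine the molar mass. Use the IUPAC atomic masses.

102.18 g/mol

Atom tally by fragment:
  CH3 → C:1 H:3
  CH(OH) → C:1 H:2 O:1
  CH2 → C:1 H:2
  CH(CH3) → C:2 H:4
  CH3 → C:1 H:3
Element totals:
  C: 6
  H: 14
  O: 1
Molecular formula: C6H14O.
  M = 6(12.011) + 14(1.008) + 15.999
    = 72.066 + 14.112 + 15.999 = 102.177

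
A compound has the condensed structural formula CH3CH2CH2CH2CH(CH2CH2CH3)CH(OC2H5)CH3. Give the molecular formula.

C12H26O

Element totals:
  C: 12
  H: 26
  O: 1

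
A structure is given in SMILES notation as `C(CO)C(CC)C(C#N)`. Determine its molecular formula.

C7H13NO

Atom tally by fragment:
  HOCH2CH2 → C:2 H:5 O:1
  CH(C2H5) → C:3 H:6
  CH2CN → C:2 H:2 N:1
Element totals:
  C: 7
  H: 13
  N: 1
  O: 1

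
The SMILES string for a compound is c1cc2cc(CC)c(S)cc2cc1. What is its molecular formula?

Atom tally by fragment:
  naphthalene ring system core → C:10 H:8
  (− 2 ring H displaced by substituents)
  + C2H5 → C:2 H:5
  + SH → S:1 H:1
Element totals:
  C: 12
  H: 12
  S: 1

C12H12S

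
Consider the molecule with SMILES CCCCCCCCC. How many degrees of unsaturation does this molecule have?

0

Atom tally by fragment:
  CH3 → C:1 H:3
  CH2 → C:1 H:2
  CH2 → C:1 H:2
  CH2 → C:1 H:2
  CH2 → C:1 H:2
  CH2 → C:1 H:2
  CH2 → C:1 H:2
  CH2 → C:1 H:2
  CH3 → C:1 H:3
Element totals:
  C: 9
  H: 20
Molecular formula: C9H20.
DoU = (2C + 2 + N − H − X) / 2 = (2·9 + 2 + 0 − 20 − 0) / 2 = 0.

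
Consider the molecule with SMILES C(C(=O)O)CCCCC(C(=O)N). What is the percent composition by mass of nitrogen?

Atom tally by fragment:
  HOOCCH2 → C:2 H:3 O:2
  CH2 → C:1 H:2
  CH2 → C:1 H:2
  CH2 → C:1 H:2
  CH2 → C:1 H:2
  CH2CONH2 → C:2 H:4 O:1 N:1
Element totals:
  C: 8
  H: 15
  N: 1
  O: 3
Molecular formula: C8H15NO3.
Molar mass = 173.212 g/mol.
Mass from N: 1 × 14.007 = 14.007 g/mol.
%N = 14.007 / 173.212 × 100 = 8.09%.

8.09%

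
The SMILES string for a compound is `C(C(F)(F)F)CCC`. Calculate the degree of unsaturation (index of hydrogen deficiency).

0

Atom tally by fragment:
  F3CCH2 → C:2 H:2 F:3
  CH2 → C:1 H:2
  CH2 → C:1 H:2
  CH3 → C:1 H:3
Element totals:
  C: 5
  H: 9
  F: 3
Molecular formula: C5H9F3.
DoU = (2C + 2 + N − H − X) / 2 = (2·5 + 2 + 0 − 9 − 3) / 2 = 0.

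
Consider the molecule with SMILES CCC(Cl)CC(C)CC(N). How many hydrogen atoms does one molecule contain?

18

Atom tally by fragment:
  CH3 → C:1 H:3
  CH2 → C:1 H:2
  CH(Cl) → C:1 H:1 Cl:1
  CH2 → C:1 H:2
  CH(CH3) → C:2 H:4
  CH2 → C:1 H:2
  CH2NH2 → C:1 H:4 N:1
Element totals:
  C: 8
  H: 18
  Cl: 1
  N: 1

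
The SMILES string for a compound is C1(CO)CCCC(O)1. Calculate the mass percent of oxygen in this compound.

Atom tally by fragment:
  cyclopentane ring core → C:5 H:10
  (− 2 ring H displaced by substituents)
  + CH2OH → C:1 H:3 O:1
  + OH → O:1 H:1
Element totals:
  C: 6
  H: 12
  O: 2
Molecular formula: C6H12O2.
Molar mass = 116.160 g/mol.
Mass from O: 2 × 15.999 = 31.998 g/mol.
%O = 31.998 / 116.160 × 100 = 27.55%.

27.55%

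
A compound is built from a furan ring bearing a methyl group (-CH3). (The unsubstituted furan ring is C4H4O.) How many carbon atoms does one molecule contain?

Atom tally by fragment:
  furan ring core → C:4 H:4 O:1
  (− 1 ring H displaced by substituents)
  + CH3 → C:1 H:3
Element totals:
  C: 5
  H: 6
  O: 1

5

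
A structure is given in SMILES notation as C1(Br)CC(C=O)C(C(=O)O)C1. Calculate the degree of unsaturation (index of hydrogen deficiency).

Atom tally by fragment:
  cyclopentane ring core → C:5 H:10
  (− 3 ring H displaced by substituents)
  + Br → Br:1
  + CHO → C:1 H:1 O:1
  + COOH → C:1 H:1 O:2
Element totals:
  C: 7
  H: 9
  Br: 1
  O: 3
Molecular formula: C7H9BrO3.
DoU = (2C + 2 + N − H − X) / 2 = (2·7 + 2 + 0 − 9 − 1) / 2 = 3.

3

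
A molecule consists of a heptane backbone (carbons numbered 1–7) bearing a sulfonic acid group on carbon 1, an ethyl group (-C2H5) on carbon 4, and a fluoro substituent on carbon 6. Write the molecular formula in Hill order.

C9H19FO3S

Atom tally by fragment:
  HO3SCH2 → C:1 H:3 S:1 O:3
  CH2 → C:1 H:2
  CH2 → C:1 H:2
  CH(C2H5) → C:3 H:6
  CH2 → C:1 H:2
  CH(F) → C:1 H:1 F:1
  CH3 → C:1 H:3
Element totals:
  C: 9
  H: 19
  F: 1
  O: 3
  S: 1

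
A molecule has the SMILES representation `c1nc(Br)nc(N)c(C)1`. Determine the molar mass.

188.03 g/mol

Atom tally by fragment:
  pyrimidine ring core → C:4 H:4 N:2
  (− 3 ring H displaced by substituents)
  + Br → Br:1
  + NH2 → N:1 H:2
  + CH3 → C:1 H:3
Element totals:
  C: 5
  H: 6
  Br: 1
  N: 3
Molecular formula: C5H6BrN3.
  M = 5(12.011) + 6(1.008) + 79.904 + 3(14.007)
    = 60.055 + 6.048 + 79.904 + 42.021 = 188.028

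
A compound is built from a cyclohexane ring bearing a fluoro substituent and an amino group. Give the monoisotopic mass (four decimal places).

117.0954

Atom tally by fragment:
  cyclohexane ring core → C:6 H:12
  (− 2 ring H displaced by substituents)
  + F → F:1
  + NH2 → N:1 H:2
Element totals:
  C: 6
  H: 12
  F: 1
  N: 1
Molecular formula: C6H12FN.
  M = 6(12.0) + 12(1.007825) + 18.998403 + 14.003074
    = 72.000000 + 12.093900 + 18.998403 + 14.003074 = 117.095377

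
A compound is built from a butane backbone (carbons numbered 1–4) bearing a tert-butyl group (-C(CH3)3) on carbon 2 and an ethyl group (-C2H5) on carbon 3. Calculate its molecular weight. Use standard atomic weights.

142.29 g/mol

Atom tally by fragment:
  CH3 → C:1 H:3
  CH(C(CH3)3) → C:5 H:10
  CH(C2H5) → C:3 H:6
  CH3 → C:1 H:3
Element totals:
  C: 10
  H: 22
Molecular formula: C10H22.
  M = 10(12.011) + 22(1.008)
    = 120.110 + 22.176 = 142.286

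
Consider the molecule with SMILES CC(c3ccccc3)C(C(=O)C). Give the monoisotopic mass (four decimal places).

162.1045

Atom tally by fragment:
  CH3 → C:1 H:3
  CH(C6H5) → C:7 H:6
  CH2COCH3 → C:3 H:5 O:1
Element totals:
  C: 11
  H: 14
  O: 1
Molecular formula: C11H14O.
  M = 11(12.0) + 14(1.007825) + 15.994915
    = 132.000000 + 14.109550 + 15.994915 = 162.104465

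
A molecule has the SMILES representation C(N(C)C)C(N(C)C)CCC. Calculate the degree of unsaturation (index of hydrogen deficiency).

0

Atom tally by fragment:
  (CH3)2NCH2 → C:3 H:8 N:1
  CH(N(CH3)2) → C:3 H:7 N:1
  CH2 → C:1 H:2
  CH2 → C:1 H:2
  CH3 → C:1 H:3
Element totals:
  C: 9
  H: 22
  N: 2
Molecular formula: C9H22N2.
DoU = (2C + 2 + N − H − X) / 2 = (2·9 + 2 + 2 − 22 − 0) / 2 = 0.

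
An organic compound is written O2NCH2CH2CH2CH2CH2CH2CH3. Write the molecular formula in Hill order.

C7H15NO2

Element totals:
  C: 7
  H: 15
  N: 1
  O: 2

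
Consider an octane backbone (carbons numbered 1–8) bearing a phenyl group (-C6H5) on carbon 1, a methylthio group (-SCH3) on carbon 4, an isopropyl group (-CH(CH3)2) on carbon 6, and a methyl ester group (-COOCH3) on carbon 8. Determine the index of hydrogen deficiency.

Atom tally by fragment:
  C6H5CH2 → C:7 H:7
  CH2 → C:1 H:2
  CH2 → C:1 H:2
  CH(SCH3) → C:2 H:4 S:1
  CH2 → C:1 H:2
  CH(CH(CH3)2) → C:4 H:8
  CH2 → C:1 H:2
  CH2COOCH3 → C:3 H:5 O:2
Element totals:
  C: 20
  H: 32
  O: 2
  S: 1
Molecular formula: C20H32O2S.
DoU = (2C + 2 + N − H − X) / 2 = (2·20 + 2 + 0 − 32 − 0) / 2 = 5.

5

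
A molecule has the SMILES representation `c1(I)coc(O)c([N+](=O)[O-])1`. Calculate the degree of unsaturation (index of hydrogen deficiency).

4

Atom tally by fragment:
  furan ring core → C:4 H:4 O:1
  (− 3 ring H displaced by substituents)
  + I → I:1
  + OH → O:1 H:1
  + NO2 → N:1 O:2
Element totals:
  C: 4
  H: 2
  I: 1
  N: 1
  O: 4
Molecular formula: C4H2INO4.
DoU = (2C + 2 + N − H − X) / 2 = (2·4 + 2 + 1 − 2 − 1) / 2 = 4.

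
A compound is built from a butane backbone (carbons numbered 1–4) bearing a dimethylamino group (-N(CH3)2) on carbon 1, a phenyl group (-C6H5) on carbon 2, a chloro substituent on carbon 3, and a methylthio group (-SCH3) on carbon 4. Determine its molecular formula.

Atom tally by fragment:
  (CH3)2NCH2 → C:3 H:8 N:1
  CH(C6H5) → C:7 H:6
  CH(Cl) → C:1 H:1 Cl:1
  CH2SCH3 → C:2 H:5 S:1
Element totals:
  C: 13
  H: 20
  Cl: 1
  N: 1
  S: 1

C13H20ClNS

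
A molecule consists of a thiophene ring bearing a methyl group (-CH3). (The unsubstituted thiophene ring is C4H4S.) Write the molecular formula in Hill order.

Atom tally by fragment:
  thiophene ring core → C:4 H:4 S:1
  (− 1 ring H displaced by substituents)
  + CH3 → C:1 H:3
Element totals:
  C: 5
  H: 6
  S: 1

C5H6S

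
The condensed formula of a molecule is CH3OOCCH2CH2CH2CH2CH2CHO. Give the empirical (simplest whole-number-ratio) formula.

Atom tally by fragment:
  CH3OOCCH2 → C:3 H:5 O:2
  CH2 → C:1 H:2
  CH2 → C:1 H:2
  CH2 → C:1 H:2
  CH2CHO → C:2 H:3 O:1
Element totals:
  C: 8
  H: 14
  O: 3
Molecular formula: C8H14O3.
gcd of subscripts (8, 14, 3) = 1, so the empirical formula equals the molecular formula.

C8H14O3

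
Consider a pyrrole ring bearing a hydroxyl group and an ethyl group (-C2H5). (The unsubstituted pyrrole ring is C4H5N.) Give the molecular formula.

Atom tally by fragment:
  pyrrole ring core → C:4 H:5 N:1
  (− 2 ring H displaced by substituents)
  + OH → O:1 H:1
  + C2H5 → C:2 H:5
Element totals:
  C: 6
  H: 9
  N: 1
  O: 1

C6H9NO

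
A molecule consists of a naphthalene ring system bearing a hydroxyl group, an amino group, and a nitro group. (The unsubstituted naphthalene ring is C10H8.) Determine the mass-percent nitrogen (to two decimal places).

13.72%

Atom tally by fragment:
  naphthalene ring system core → C:10 H:8
  (− 3 ring H displaced by substituents)
  + OH → O:1 H:1
  + NH2 → N:1 H:2
  + NO2 → N:1 O:2
Element totals:
  C: 10
  H: 8
  N: 2
  O: 3
Molecular formula: C10H8N2O3.
Molar mass = 204.185 g/mol.
Mass from N: 2 × 14.007 = 28.014 g/mol.
%N = 28.014 / 204.185 × 100 = 13.72%.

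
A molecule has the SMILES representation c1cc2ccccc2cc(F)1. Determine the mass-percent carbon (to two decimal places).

Atom tally by fragment:
  naphthalene ring system core → C:10 H:8
  (− 1 ring H displaced by substituents)
  + F → F:1
Element totals:
  C: 10
  H: 7
  F: 1
Molecular formula: C10H7F.
Molar mass = 146.164 g/mol.
Mass from C: 10 × 12.011 = 120.110 g/mol.
%C = 120.110 / 146.164 × 100 = 82.17%.

82.17%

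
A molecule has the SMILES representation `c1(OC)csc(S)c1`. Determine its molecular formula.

C5H6OS2

Atom tally by fragment:
  thiophene ring core → C:4 H:4 S:1
  (− 2 ring H displaced by substituents)
  + OCH3 → C:1 H:3 O:1
  + SH → S:1 H:1
Element totals:
  C: 5
  H: 6
  O: 1
  S: 2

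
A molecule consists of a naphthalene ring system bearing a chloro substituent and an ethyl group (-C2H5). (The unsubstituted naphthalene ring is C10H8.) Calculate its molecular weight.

Atom tally by fragment:
  naphthalene ring system core → C:10 H:8
  (− 2 ring H displaced by substituents)
  + Cl → Cl:1
  + C2H5 → C:2 H:5
Element totals:
  C: 12
  H: 11
  Cl: 1
Molecular formula: C12H11Cl.
  M = 12(12.011) + 11(1.008) + 35.45
    = 144.132 + 11.088 + 35.450 = 190.670

190.67 g/mol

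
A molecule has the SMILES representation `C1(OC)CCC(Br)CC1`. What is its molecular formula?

C7H13BrO

Atom tally by fragment:
  cyclohexane ring core → C:6 H:12
  (− 2 ring H displaced by substituents)
  + OCH3 → C:1 H:3 O:1
  + Br → Br:1
Element totals:
  C: 7
  H: 13
  Br: 1
  O: 1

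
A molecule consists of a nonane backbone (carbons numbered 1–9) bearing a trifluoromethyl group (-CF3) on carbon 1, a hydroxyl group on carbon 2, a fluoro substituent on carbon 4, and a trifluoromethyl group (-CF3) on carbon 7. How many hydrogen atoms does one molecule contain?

Atom tally by fragment:
  F3CCH2 → C:2 H:2 F:3
  CH(OH) → C:1 H:2 O:1
  CH2 → C:1 H:2
  CH(F) → C:1 H:1 F:1
  CH2 → C:1 H:2
  CH2 → C:1 H:2
  CH(CF3) → C:2 H:1 F:3
  CH2 → C:1 H:2
  CH3 → C:1 H:3
Element totals:
  C: 11
  H: 17
  F: 7
  O: 1

17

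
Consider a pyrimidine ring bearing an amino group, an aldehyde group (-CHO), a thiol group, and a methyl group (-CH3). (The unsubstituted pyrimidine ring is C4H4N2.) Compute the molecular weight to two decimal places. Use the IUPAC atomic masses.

Atom tally by fragment:
  pyrimidine ring core → C:4 H:4 N:2
  (− 4 ring H displaced by substituents)
  + NH2 → N:1 H:2
  + CHO → C:1 H:1 O:1
  + SH → S:1 H:1
  + CH3 → C:1 H:3
Element totals:
  C: 6
  H: 7
  N: 3
  O: 1
  S: 1
Molecular formula: C6H7N3OS.
  M = 6(12.011) + 7(1.008) + 3(14.007) + 15.999 + 32.06
    = 72.066 + 7.056 + 42.021 + 15.999 + 32.060 = 169.202

169.20 g/mol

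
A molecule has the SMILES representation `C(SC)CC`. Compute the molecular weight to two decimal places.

90.18 g/mol

Atom tally by fragment:
  CH3SCH2 → C:2 H:5 S:1
  CH2 → C:1 H:2
  CH3 → C:1 H:3
Element totals:
  C: 4
  H: 10
  S: 1
Molecular formula: C4H10S.
  M = 4(12.011) + 10(1.008) + 32.06
    = 48.044 + 10.080 + 32.060 = 90.184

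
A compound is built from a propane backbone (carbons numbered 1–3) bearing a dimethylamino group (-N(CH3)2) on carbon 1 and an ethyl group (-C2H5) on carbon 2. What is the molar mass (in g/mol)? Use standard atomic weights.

115.22 g/mol

Atom tally by fragment:
  (CH3)2NCH2 → C:3 H:8 N:1
  CH(C2H5) → C:3 H:6
  CH3 → C:1 H:3
Element totals:
  C: 7
  H: 17
  N: 1
Molecular formula: C7H17N.
  M = 7(12.011) + 17(1.008) + 14.007
    = 84.077 + 17.136 + 14.007 = 115.220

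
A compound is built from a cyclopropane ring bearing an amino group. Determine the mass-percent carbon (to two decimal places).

63.11%

Atom tally by fragment:
  cyclopropane ring core → C:3 H:6
  (− 1 ring H displaced by substituents)
  + NH2 → N:1 H:2
Element totals:
  C: 3
  H: 7
  N: 1
Molecular formula: C3H7N.
Molar mass = 57.096 g/mol.
Mass from C: 3 × 12.011 = 36.033 g/mol.
%C = 36.033 / 57.096 × 100 = 63.11%.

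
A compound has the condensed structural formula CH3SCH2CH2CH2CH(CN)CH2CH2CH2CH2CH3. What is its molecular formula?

C11H21NS

Atom tally by fragment:
  CH3SCH2 → C:2 H:5 S:1
  CH2 → C:1 H:2
  CH2 → C:1 H:2
  CH(CN) → C:2 H:1 N:1
  CH2 → C:1 H:2
  CH2 → C:1 H:2
  CH2 → C:1 H:2
  CH2 → C:1 H:2
  CH3 → C:1 H:3
Element totals:
  C: 11
  H: 21
  N: 1
  S: 1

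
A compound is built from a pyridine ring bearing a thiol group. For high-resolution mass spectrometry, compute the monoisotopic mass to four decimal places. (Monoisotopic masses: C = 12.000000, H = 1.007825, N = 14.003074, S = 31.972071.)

Atom tally by fragment:
  pyridine ring core → C:5 H:5 N:1
  (− 1 ring H displaced by substituents)
  + SH → S:1 H:1
Element totals:
  C: 5
  H: 5
  N: 1
  S: 1
Molecular formula: C5H5NS.
  M = 5(12.0) + 5(1.007825) + 14.003074 + 31.972071
    = 60.000000 + 5.039125 + 14.003074 + 31.972071 = 111.014270

111.0143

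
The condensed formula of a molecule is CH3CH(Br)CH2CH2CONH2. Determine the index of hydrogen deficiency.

1

Atom tally by fragment:
  CH3 → C:1 H:3
  CH(Br) → C:1 H:1 Br:1
  CH2 → C:1 H:2
  CH2CONH2 → C:2 H:4 O:1 N:1
Element totals:
  C: 5
  H: 10
  Br: 1
  N: 1
  O: 1
Molecular formula: C5H10BrNO.
DoU = (2C + 2 + N − H − X) / 2 = (2·5 + 2 + 1 − 10 − 1) / 2 = 1.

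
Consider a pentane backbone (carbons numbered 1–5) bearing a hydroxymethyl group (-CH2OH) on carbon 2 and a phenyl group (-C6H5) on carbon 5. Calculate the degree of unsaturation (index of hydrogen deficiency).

Atom tally by fragment:
  CH3 → C:1 H:3
  CH(CH2OH) → C:2 H:4 O:1
  CH2 → C:1 H:2
  CH2 → C:1 H:2
  CH2C6H5 → C:7 H:7
Element totals:
  C: 12
  H: 18
  O: 1
Molecular formula: C12H18O.
DoU = (2C + 2 + N − H − X) / 2 = (2·12 + 2 + 0 − 18 − 0) / 2 = 4.

4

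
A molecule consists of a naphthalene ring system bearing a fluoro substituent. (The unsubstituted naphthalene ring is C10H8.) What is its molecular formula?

C10H7F

Atom tally by fragment:
  naphthalene ring system core → C:10 H:8
  (− 1 ring H displaced by substituents)
  + F → F:1
Element totals:
  C: 10
  H: 7
  F: 1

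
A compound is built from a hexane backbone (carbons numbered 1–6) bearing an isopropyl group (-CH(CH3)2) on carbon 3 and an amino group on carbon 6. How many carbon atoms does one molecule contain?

9

Atom tally by fragment:
  CH3 → C:1 H:3
  CH2 → C:1 H:2
  CH(CH(CH3)2) → C:4 H:8
  CH2 → C:1 H:2
  CH2 → C:1 H:2
  CH2NH2 → C:1 H:4 N:1
Element totals:
  C: 9
  H: 21
  N: 1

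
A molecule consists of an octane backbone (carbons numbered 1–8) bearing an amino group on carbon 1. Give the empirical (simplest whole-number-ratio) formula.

Atom tally by fragment:
  H2NCH2 → C:1 H:4 N:1
  CH2 → C:1 H:2
  CH2 → C:1 H:2
  CH2 → C:1 H:2
  CH2 → C:1 H:2
  CH2 → C:1 H:2
  CH2 → C:1 H:2
  CH3 → C:1 H:3
Element totals:
  C: 8
  H: 19
  N: 1
Molecular formula: C8H19N.
gcd of subscripts (8, 19, 1) = 1, so the empirical formula equals the molecular formula.

C8H19N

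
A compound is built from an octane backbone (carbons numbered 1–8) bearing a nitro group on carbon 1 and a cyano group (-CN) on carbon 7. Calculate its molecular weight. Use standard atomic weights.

Atom tally by fragment:
  O2NCH2 → C:1 H:2 N:1 O:2
  CH2 → C:1 H:2
  CH2 → C:1 H:2
  CH2 → C:1 H:2
  CH2 → C:1 H:2
  CH2 → C:1 H:2
  CH(CN) → C:2 H:1 N:1
  CH3 → C:1 H:3
Element totals:
  C: 9
  H: 16
  N: 2
  O: 2
Molecular formula: C9H16N2O2.
  M = 9(12.011) + 16(1.008) + 2(14.007) + 2(15.999)
    = 108.099 + 16.128 + 28.014 + 31.998 = 184.239

184.24 g/mol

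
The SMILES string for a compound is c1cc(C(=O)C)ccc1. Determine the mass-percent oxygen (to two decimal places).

13.32%

Atom tally by fragment:
  benzene ring core → C:6 H:6
  (− 1 ring H displaced by substituents)
  + COCH3 → C:2 H:3 O:1
Element totals:
  C: 8
  H: 8
  O: 1
Molecular formula: C8H8O.
Molar mass = 120.151 g/mol.
Mass from O: 1 × 15.999 = 15.999 g/mol.
%O = 15.999 / 120.151 × 100 = 13.32%.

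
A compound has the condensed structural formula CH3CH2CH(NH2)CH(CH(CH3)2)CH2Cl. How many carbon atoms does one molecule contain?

8

Element totals:
  C: 8
  H: 18
  Cl: 1
  N: 1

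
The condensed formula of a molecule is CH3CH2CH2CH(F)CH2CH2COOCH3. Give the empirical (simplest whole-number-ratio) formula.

Atom tally by fragment:
  CH3 → C:1 H:3
  CH2 → C:1 H:2
  CH2 → C:1 H:2
  CH(F) → C:1 H:1 F:1
  CH2 → C:1 H:2
  CH2COOCH3 → C:3 H:5 O:2
Element totals:
  C: 8
  H: 15
  F: 1
  O: 2
Molecular formula: C8H15FO2.
gcd of subscripts (8, 1, 15, 2) = 1, so the empirical formula equals the molecular formula.

C8H15FO2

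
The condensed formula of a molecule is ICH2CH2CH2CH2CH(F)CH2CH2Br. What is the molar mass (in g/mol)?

322.99 g/mol

Element totals:
  C: 7
  H: 13
  Br: 1
  F: 1
  I: 1
Molecular formula: C7H13BrFI.
  M = 7(12.011) + 13(1.008) + 79.904 + 18.998 + 126.904
    = 84.077 + 13.104 + 79.904 + 18.998 + 126.904 = 322.987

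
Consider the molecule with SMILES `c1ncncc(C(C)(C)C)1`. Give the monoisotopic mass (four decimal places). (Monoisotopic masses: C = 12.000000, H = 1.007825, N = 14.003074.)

136.1000

Atom tally by fragment:
  pyrimidine ring core → C:4 H:4 N:2
  (− 1 ring H displaced by substituents)
  + C(CH3)3 → C:4 H:9
Element totals:
  C: 8
  H: 12
  N: 2
Molecular formula: C8H12N2.
  M = 8(12.0) + 12(1.007825) + 2(14.003074)
    = 96.000000 + 12.093900 + 28.006148 = 136.100048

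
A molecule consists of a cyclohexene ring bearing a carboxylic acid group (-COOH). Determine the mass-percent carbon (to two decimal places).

Atom tally by fragment:
  cyclohexene ring core → C:6 H:10
  (− 1 ring H displaced by substituents)
  + COOH → C:1 H:1 O:2
Element totals:
  C: 7
  H: 10
  O: 2
Molecular formula: C7H10O2.
Molar mass = 126.155 g/mol.
Mass from C: 7 × 12.011 = 84.077 g/mol.
%C = 84.077 / 126.155 × 100 = 66.65%.

66.65%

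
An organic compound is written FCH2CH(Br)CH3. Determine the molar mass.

Atom tally by fragment:
  FCH2 → C:1 H:2 F:1
  CH(Br) → C:1 H:1 Br:1
  CH3 → C:1 H:3
Element totals:
  C: 3
  H: 6
  Br: 1
  F: 1
Molecular formula: C3H6BrF.
  M = 3(12.011) + 6(1.008) + 79.904 + 18.998
    = 36.033 + 6.048 + 79.904 + 18.998 = 140.983

140.98 g/mol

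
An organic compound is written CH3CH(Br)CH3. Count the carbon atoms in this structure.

3

Atom tally by fragment:
  CH3 → C:1 H:3
  CH(Br) → C:1 H:1 Br:1
  CH3 → C:1 H:3
Element totals:
  C: 3
  H: 7
  Br: 1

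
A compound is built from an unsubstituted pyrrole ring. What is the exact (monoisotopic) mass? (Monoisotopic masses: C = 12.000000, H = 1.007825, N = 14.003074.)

Atom tally by fragment:
  pyrrole ring core → C:4 H:5 N:1
Element totals:
  C: 4
  H: 5
  N: 1
Molecular formula: C4H5N.
  M = 4(12.0) + 5(1.007825) + 14.003074
    = 48.000000 + 5.039125 + 14.003074 = 67.042199

67.0422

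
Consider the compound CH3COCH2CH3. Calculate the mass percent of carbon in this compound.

Element totals:
  C: 4
  H: 8
  O: 1
Molecular formula: C4H8O.
Molar mass = 72.107 g/mol.
Mass from C: 4 × 12.011 = 48.044 g/mol.
%C = 48.044 / 72.107 × 100 = 66.63%.

66.63%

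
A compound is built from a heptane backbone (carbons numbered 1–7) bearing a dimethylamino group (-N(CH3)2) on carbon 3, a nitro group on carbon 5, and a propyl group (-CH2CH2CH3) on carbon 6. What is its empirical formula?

C6H13NO

Atom tally by fragment:
  CH3 → C:1 H:3
  CH2 → C:1 H:2
  CH(N(CH3)2) → C:3 H:7 N:1
  CH2 → C:1 H:2
  CH(NO2) → C:1 H:1 N:1 O:2
  CH(CH2CH2CH3) → C:4 H:8
  CH3 → C:1 H:3
Element totals:
  C: 12
  H: 26
  N: 2
  O: 2
Molecular formula: C12H26N2O2.
gcd of subscripts = 2; dividing each by 2:
  C: 12/2 = 6
  H: 26/2 = 13
  N: 2/2 = 1
  O: 2/2 = 1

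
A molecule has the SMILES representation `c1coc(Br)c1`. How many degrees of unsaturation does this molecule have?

3

Atom tally by fragment:
  furan ring core → C:4 H:4 O:1
  (− 1 ring H displaced by substituents)
  + Br → Br:1
Element totals:
  C: 4
  H: 3
  Br: 1
  O: 1
Molecular formula: C4H3BrO.
DoU = (2C + 2 + N − H − X) / 2 = (2·4 + 2 + 0 − 3 − 1) / 2 = 3.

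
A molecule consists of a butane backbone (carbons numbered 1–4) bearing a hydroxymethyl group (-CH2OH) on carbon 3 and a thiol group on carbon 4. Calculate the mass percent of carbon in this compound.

49.96%

Atom tally by fragment:
  CH3 → C:1 H:3
  CH2 → C:1 H:2
  CH(CH2OH) → C:2 H:4 O:1
  CH2SH → C:1 H:3 S:1
Element totals:
  C: 5
  H: 12
  O: 1
  S: 1
Molecular formula: C5H12OS.
Molar mass = 120.210 g/mol.
Mass from C: 5 × 12.011 = 60.055 g/mol.
%C = 60.055 / 120.210 × 100 = 49.96%.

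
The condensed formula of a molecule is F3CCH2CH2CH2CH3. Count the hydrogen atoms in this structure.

Element totals:
  C: 5
  H: 9
  F: 3

9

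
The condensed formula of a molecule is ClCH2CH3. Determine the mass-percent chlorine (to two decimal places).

Atom tally by fragment:
  ClCH2 → C:1 H:2 Cl:1
  CH3 → C:1 H:3
Element totals:
  C: 2
  H: 5
  Cl: 1
Molecular formula: C2H5Cl.
Molar mass = 64.512 g/mol.
Mass from Cl: 1 × 35.45 = 35.450 g/mol.
%Cl = 35.450 / 64.512 × 100 = 54.95%.

54.95%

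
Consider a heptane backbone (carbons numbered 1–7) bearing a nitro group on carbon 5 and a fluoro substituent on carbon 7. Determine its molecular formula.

Atom tally by fragment:
  CH3 → C:1 H:3
  CH2 → C:1 H:2
  CH2 → C:1 H:2
  CH2 → C:1 H:2
  CH(NO2) → C:1 H:1 N:1 O:2
  CH2 → C:1 H:2
  CH2F → C:1 H:2 F:1
Element totals:
  C: 7
  H: 14
  F: 1
  N: 1
  O: 2

C7H14FNO2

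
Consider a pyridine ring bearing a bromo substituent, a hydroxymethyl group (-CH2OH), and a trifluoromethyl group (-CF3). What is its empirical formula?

C7H5BrF3NO

Atom tally by fragment:
  pyridine ring core → C:5 H:5 N:1
  (− 3 ring H displaced by substituents)
  + Br → Br:1
  + CH2OH → C:1 H:3 O:1
  + CF3 → C:1 F:3
Element totals:
  C: 7
  H: 5
  Br: 1
  F: 3
  N: 1
  O: 1
Molecular formula: C7H5BrF3NO.
gcd of subscripts (1, 7, 3, 5, 1, 1) = 1, so the empirical formula equals the molecular formula.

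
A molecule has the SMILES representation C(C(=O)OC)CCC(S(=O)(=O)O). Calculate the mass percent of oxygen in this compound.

40.77%

Atom tally by fragment:
  CH3OOCCH2 → C:3 H:5 O:2
  CH2 → C:1 H:2
  CH2 → C:1 H:2
  CH2SO3H → C:1 H:3 S:1 O:3
Element totals:
  C: 6
  H: 12
  O: 5
  S: 1
Molecular formula: C6H12O5S.
Molar mass = 196.217 g/mol.
Mass from O: 5 × 15.999 = 79.995 g/mol.
%O = 79.995 / 196.217 × 100 = 40.77%.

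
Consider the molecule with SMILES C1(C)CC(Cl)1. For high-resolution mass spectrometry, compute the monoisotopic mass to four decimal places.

Atom tally by fragment:
  cyclopropane ring core → C:3 H:6
  (− 2 ring H displaced by substituents)
  + CH3 → C:1 H:3
  + Cl → Cl:1
Element totals:
  C: 4
  H: 7
  Cl: 1
Molecular formula: C4H7Cl.
  M = 4(12.0) + 7(1.007825) + 34.968853
    = 48.000000 + 7.054775 + 34.968853 = 90.023628

90.0236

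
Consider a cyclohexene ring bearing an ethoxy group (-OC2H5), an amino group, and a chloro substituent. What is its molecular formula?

C8H14ClNO

Atom tally by fragment:
  cyclohexene ring core → C:6 H:10
  (− 3 ring H displaced by substituents)
  + OC2H5 → C:2 H:5 O:1
  + NH2 → N:1 H:2
  + Cl → Cl:1
Element totals:
  C: 8
  H: 14
  Cl: 1
  N: 1
  O: 1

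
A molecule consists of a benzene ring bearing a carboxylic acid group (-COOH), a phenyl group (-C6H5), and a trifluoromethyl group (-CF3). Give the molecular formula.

Atom tally by fragment:
  benzene ring core → C:6 H:6
  (− 3 ring H displaced by substituents)
  + COOH → C:1 H:1 O:2
  + C6H5 → C:6 H:5
  + CF3 → C:1 F:3
Element totals:
  C: 14
  H: 9
  F: 3
  O: 2

C14H9F3O2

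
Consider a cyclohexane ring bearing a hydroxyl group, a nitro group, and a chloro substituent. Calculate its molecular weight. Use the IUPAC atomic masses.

179.60 g/mol

Atom tally by fragment:
  cyclohexane ring core → C:6 H:12
  (− 3 ring H displaced by substituents)
  + OH → O:1 H:1
  + NO2 → N:1 O:2
  + Cl → Cl:1
Element totals:
  C: 6
  H: 10
  Cl: 1
  N: 1
  O: 3
Molecular formula: C6H10ClNO3.
  M = 6(12.011) + 10(1.008) + 35.45 + 14.007 + 3(15.999)
    = 72.066 + 10.080 + 35.450 + 14.007 + 47.997 = 179.600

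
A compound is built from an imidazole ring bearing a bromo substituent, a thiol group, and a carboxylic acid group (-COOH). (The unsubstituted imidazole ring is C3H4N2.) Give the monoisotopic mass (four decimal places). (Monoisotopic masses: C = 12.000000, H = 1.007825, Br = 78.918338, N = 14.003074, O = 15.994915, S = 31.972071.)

221.9099

Atom tally by fragment:
  imidazole ring core → C:3 H:4 N:2
  (− 3 ring H displaced by substituents)
  + Br → Br:1
  + SH → S:1 H:1
  + COOH → C:1 H:1 O:2
Element totals:
  C: 4
  H: 3
  Br: 1
  N: 2
  O: 2
  S: 1
Molecular formula: C4H3BrN2O2S.
  M = 4(12.0) + 3(1.007825) + 78.918338 + 2(14.003074) + 2(15.994915) + 31.972071
    = 48.000000 + 3.023475 + 78.918338 + 28.006148 + 31.989830 + 31.972071 = 221.909862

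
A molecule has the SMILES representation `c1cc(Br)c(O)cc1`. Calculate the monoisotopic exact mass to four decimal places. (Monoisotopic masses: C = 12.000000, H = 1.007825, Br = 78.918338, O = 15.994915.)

171.9524

Atom tally by fragment:
  benzene ring core → C:6 H:6
  (− 2 ring H displaced by substituents)
  + Br → Br:1
  + OH → O:1 H:1
Element totals:
  C: 6
  H: 5
  Br: 1
  O: 1
Molecular formula: C6H5BrO.
  M = 6(12.0) + 5(1.007825) + 78.918338 + 15.994915
    = 72.000000 + 5.039125 + 78.918338 + 15.994915 = 171.952378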